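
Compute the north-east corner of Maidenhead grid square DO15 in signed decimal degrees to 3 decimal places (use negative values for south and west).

56.000, -116.000

Field D=3, O=14: +3·20° lon, +14·10° lat → SW at lon -120°, lat 50°.
Square 1, 5: +1·2° lon, +5·1° lat → SW at lon -118°, lat 55°.
Cell spans 2° lon × 1° lat. NE corner is SW corner plus one full cell.
latitude 56.000, longitude -116.000.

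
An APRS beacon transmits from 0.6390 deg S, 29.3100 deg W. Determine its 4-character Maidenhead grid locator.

HI59

Add 180° to longitude and 90° to latitude: 150.69, 89.36.
Field: lon ⌊150.69/20⌋ = 7 → H; lat ⌊89.36/10⌋ = 8 → I.
Square: lon ⌊10.69/2⌋ = 5; lat ⌊9.36/1⌋ = 9.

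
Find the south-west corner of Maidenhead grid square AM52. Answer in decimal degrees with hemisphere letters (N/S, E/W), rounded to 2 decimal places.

Field A=0, M=12: +0·20° lon, +12·10° lat → SW at lon -180°, lat 30°.
Square 5, 2: +5·2° lon, +2·1° lat → SW at lon -170°, lat 32°.
latitude 32.00° N, longitude 170.00° W.

32.00° N, 170.00° W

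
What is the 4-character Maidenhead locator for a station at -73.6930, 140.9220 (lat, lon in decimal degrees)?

QB06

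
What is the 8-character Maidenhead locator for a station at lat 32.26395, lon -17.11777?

IM12kg53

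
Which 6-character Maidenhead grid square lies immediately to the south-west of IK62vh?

IK62ug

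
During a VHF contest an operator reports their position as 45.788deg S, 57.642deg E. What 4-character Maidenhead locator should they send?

LE84

Shift to the Maidenhead origin (180°W, 90°S): lon 237.64, lat 44.21.
Field: lon ⌊237.64/20⌋ = 11 → L; lat ⌊44.21/10⌋ = 4 → E.
Square: lon ⌊17.64/2⌋ = 8; lat ⌊4.21/1⌋ = 4.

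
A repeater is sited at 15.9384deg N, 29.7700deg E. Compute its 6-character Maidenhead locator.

KK45vw

Shift to the Maidenhead origin (180°W, 90°S): lon 209.7700, lat 105.9384.
Field: lon ⌊209.7700/20⌋ = 10 → K; lat ⌊105.9384/10⌋ = 10 → K.
Square: lon ⌊9.7700/2⌋ = 4; lat ⌊5.9384/1⌋ = 5.
Subsquare: lon ⌊1.7700/0.0833333⌋ = 21 → v; lat ⌊0.9384/0.0416667⌋ = 22 → w.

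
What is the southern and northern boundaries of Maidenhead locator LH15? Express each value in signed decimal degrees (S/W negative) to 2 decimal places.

-15.00, -14.00

Field L=11, H=7: +11·20° lon, +7·10° lat → SW at lon 40°, lat -20°.
Square 1, 5: +1·2° lon, +5·1° lat → SW at lon 42°, lat -15°.
Cell spans 2° lon × 1° lat.
south -15.00, north -14.00.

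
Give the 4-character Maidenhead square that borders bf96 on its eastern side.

Longitude square 9; +1 → 10, wraps to 0, carry into field.
Longitude field B = 1; +1 → 2 = C.
The latitude characters are unchanged.

CF06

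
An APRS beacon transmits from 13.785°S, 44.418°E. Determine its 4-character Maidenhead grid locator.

LH26

Add 180° to longitude and 90° to latitude: 224.42, 76.22.
Field: lon ⌊224.42/20⌋ = 11 → L; lat ⌊76.22/10⌋ = 7 → H.
Square: lon ⌊4.42/2⌋ = 2; lat ⌊6.22/1⌋ = 6.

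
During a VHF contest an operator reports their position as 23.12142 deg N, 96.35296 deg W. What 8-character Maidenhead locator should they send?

EL13tc79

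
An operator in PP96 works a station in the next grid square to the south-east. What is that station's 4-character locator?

QP05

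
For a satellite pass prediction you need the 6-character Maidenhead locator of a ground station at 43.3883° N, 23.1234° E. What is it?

KN13nj

Add 180° to longitude and 90° to latitude: 203.1234, 133.3883.
Field: lon ⌊203.1234/20⌋ = 10 → K; lat ⌊133.3883/10⌋ = 13 → N.
Square: lon ⌊3.1234/2⌋ = 1; lat ⌊3.3883/1⌋ = 3.
Subsquare: lon ⌊1.1234/0.0833333⌋ = 13 → n; lat ⌊0.3883/0.0416667⌋ = 9 → j.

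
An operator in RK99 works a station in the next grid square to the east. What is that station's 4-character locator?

Longitude square 9; +1 → 10, wraps to 0, carry into field.
Longitude field R = 17; +1 → 18, wraps to 0 = A, wrapping around the antimeridian.
The latitude characters are unchanged.

AK09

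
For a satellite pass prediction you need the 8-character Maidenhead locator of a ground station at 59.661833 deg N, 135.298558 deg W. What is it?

Shift to the Maidenhead origin (180°W, 90°S): lon 44.70144, lat 149.66183.
Field: 44.70144/20 → 2 → C, 149.66183/10 → 14 → O; chars CO.
Square: 4.70144/2 → 2, 9.66183/1 → 9; chars 29.
Subsquare: 0.70144/0.0833333 → 8 → i, 0.66183/0.0416667 → 15 → p; chars ip.
Extended square: 0.03478/0.00833333 → 4, 0.03683/0.00416667 → 8; chars 48.

CO29ip48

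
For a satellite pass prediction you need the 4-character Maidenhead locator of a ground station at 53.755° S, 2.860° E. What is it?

Offset from 180°W / 90°S: lon 182.86°, lat 36.24°.
Field: lon ⌊182.86/20⌋ = 9 → J; lat ⌊36.24/10⌋ = 3 → D.
Square: lon ⌊2.86/2⌋ = 1; lat ⌊6.24/1⌋ = 6.

JD16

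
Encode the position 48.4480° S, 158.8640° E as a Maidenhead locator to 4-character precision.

Shift to the Maidenhead origin (180°W, 90°S): lon 338.86, lat 41.55.
Field: 338.86/20 → 16 → Q, 41.55/10 → 4 → E; chars QE.
Square: 18.86/2 → 9, 1.55/1 → 1; chars 91.

QE91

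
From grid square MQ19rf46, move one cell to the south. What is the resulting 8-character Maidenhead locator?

Latitude extended square 6; −1 → 5.
The longitude characters are unchanged.

MQ19rf45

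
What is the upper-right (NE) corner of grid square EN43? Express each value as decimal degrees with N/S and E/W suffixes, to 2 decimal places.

44.00° N, 90.00° W

Field E=4, N=13: +4·20° lon, +13·10° lat → SW at lon -100°, lat 40°.
Square 4, 3: +4·2° lon, +3·1° lat → SW at lon -92°, lat 43°.
Cell spans 2° lon × 1° lat. NE corner is SW corner plus one full cell.
latitude 44.00° N, longitude 90.00° W.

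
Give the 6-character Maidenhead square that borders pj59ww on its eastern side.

PJ59xw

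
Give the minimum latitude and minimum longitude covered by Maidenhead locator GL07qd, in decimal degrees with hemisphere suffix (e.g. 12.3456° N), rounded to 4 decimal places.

27.1250° N, 58.6667° W

Field G=6, L=11: +6·20° lon, +11·10° lat → SW at lon -60°, lat 20°.
Square 0, 7: +0·2° lon, +7·1° lat → SW at lon -60°, lat 27°.
Subsquare q=16, d=3: +16·0.0833333° lon, +3·0.0416667° lat → SW at lon -58.6667°, lat 27.125°.
latitude 27.1250° N, longitude 58.6667° W.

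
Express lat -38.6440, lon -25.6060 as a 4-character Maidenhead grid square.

HF71

Shift to the Maidenhead origin (180°W, 90°S): lon 154.39, lat 51.36.
Field: lon ⌊154.39/20⌋ = 7 → H; lat ⌊51.36/10⌋ = 5 → F.
Square: lon ⌊14.39/2⌋ = 7; lat ⌊1.36/1⌋ = 1.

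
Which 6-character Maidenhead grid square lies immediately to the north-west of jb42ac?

Longitude subsquare a = 0; −1 → -1, wraps to 23 = x, carry into square.
Longitude square 4; −1 → 3.
Latitude subsquare c = 2; +1 → 3 = d.

JB32xd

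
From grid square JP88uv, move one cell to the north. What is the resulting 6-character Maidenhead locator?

Latitude subsquare v = 21; +1 → 22 = w.
The longitude characters are unchanged.

JP88uw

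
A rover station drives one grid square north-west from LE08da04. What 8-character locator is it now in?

LE08ca95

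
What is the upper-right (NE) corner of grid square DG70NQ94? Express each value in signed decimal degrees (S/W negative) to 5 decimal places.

-29.31250, -104.83333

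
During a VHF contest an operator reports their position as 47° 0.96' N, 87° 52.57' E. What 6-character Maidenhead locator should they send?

NN37wa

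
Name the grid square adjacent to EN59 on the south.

EN58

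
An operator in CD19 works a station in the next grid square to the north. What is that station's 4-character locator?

CE10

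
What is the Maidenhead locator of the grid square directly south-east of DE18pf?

DE18qe

Longitude subsquare p = 15; +1 → 16 = q.
Latitude subsquare f = 5; −1 → 4 = e.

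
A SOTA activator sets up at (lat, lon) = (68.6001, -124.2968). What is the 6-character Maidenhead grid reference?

Offset from 180°W / 90°S: lon 55.7032°, lat 158.6001°.
Field: lon ⌊55.7032/20⌋ = 2 → C; lat ⌊158.6001/10⌋ = 15 → P.
Square: lon ⌊15.7032/2⌋ = 7; lat ⌊8.6001/1⌋ = 8.
Subsquare: lon ⌊1.7032/0.0833333⌋ = 20 → u; lat ⌊0.6001/0.0416667⌋ = 14 → o.

CP78uo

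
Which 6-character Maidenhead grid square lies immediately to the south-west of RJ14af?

Longitude subsquare a = 0; −1 → -1, wraps to 23 = x, carry into square.
Longitude square 1; −1 → 0.
Latitude subsquare f = 5; −1 → 4 = e.

RJ04xe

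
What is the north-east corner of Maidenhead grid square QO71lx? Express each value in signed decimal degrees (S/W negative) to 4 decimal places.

Field Q=16, O=14: +16·20° lon, +14·10° lat → SW at lon 140°, lat 50°.
Square 7, 1: +7·2° lon, +1·1° lat → SW at lon 154°, lat 51°.
Subsquare l=11, x=23: +11·0.0833333° lon, +23·0.0416667° lat → SW at lon 154.917°, lat 51.9583°.
Cell spans 0.0833333° lon × 0.0416667° lat. NE corner is SW corner plus one full cell.
latitude 52.0000, longitude 155.0000.

52.0000, 155.0000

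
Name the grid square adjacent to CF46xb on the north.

CF46xc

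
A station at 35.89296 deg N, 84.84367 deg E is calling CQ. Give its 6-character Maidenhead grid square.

NM25kv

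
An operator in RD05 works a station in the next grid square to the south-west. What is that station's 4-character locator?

QD94

Longitude square 0; −1 → -1, wraps to 9, carry into field.
Longitude field R = 17; −1 → 16 = Q.
Latitude square 5; −1 → 4.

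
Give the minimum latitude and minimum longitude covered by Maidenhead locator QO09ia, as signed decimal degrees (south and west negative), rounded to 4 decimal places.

59.0000, 140.6667

Field Q=16, O=14: +16·20° lon, +14·10° lat → SW at lon 140°, lat 50°.
Square 0, 9: +0·2° lon, +9·1° lat → SW at lon 140°, lat 59°.
Subsquare i=8, a=0: +8·0.0833333° lon, +0·0.0416667° lat → SW at lon 140.667°, lat 59°.
latitude 59.0000, longitude 140.6667.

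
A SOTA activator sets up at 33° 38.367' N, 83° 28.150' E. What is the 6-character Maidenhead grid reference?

Offset from 180°W / 90°S: lon 263.4692°, lat 123.6394°.
Field: 263.4692/20 → 13 → N, 123.6394/10 → 12 → M; chars NM.
Square: 3.4692/2 → 1, 3.6394/1 → 3; chars 13.
Subsquare: 1.4692/0.0833333 → 17 → r, 0.6394/0.0416667 → 15 → p; chars rp.

NM13rp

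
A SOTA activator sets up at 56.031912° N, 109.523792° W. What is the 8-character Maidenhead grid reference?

DO56fa77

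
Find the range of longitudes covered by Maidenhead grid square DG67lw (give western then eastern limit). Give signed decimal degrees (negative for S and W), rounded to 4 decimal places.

-107.0833, -107.0000

Field D=3, G=6: +3·20° lon, +6·10° lat → SW at lon -120°, lat -30°.
Square 6, 7: +6·2° lon, +7·1° lat → SW at lon -108°, lat -23°.
Subsquare l=11, w=22: +11·0.0833333° lon, +22·0.0416667° lat → SW at lon -107.083°, lat -22.0833°.
Cell spans 0.0833333° lon × 0.0416667° lat.
west -107.0833, east -107.0000.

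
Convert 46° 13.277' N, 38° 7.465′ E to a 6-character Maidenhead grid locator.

KN96bf

Add 180° to longitude and 90° to latitude: 218.1244, 136.2213.
Field: lon ⌊218.1244/20⌋ = 10 → K; lat ⌊136.2213/10⌋ = 13 → N.
Square: lon ⌊18.1244/2⌋ = 9; lat ⌊6.2213/1⌋ = 6.
Subsquare: lon ⌊0.1244/0.0833333⌋ = 1 → b; lat ⌊0.2213/0.0416667⌋ = 5 → f.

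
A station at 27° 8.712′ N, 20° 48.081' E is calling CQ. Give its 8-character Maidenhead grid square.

Add 180° to longitude and 90° to latitude: 200.80135, 117.14520.
Field (20°×10°, letters A–R): lon ⌊200.80135/20⌋ = 10 → K; lat ⌊117.14520/10⌋ = 11 → L.
Square (2°×1°, digits 0–9): lon ⌊0.80135/2⌋ = 0; lat ⌊7.14520/1⌋ = 7.
Subsquare (5′×2.5′, letters a–x): lon ⌊0.80135/0.0833333⌋ = 9 → j; lat ⌊0.14520/0.0416667⌋ = 3 → d.
Extended square (30″×15″, digits 0–9): lon ⌊0.05135/0.00833333⌋ = 6; lat ⌊0.02020/0.00416667⌋ = 4.

KL07jd64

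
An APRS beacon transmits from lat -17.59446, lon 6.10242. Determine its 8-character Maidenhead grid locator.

JH32bj27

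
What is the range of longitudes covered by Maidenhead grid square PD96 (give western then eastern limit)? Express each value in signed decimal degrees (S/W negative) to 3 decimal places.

Field P=15, D=3: +15·20° lon, +3·10° lat → SW at lon 120°, lat -60°.
Square 9, 6: +9·2° lon, +6·1° lat → SW at lon 138°, lat -54°.
Cell spans 2° lon × 1° lat.
west 138.000, east 140.000.

138.000, 140.000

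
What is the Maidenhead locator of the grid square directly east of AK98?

BK08

Longitude square 9; +1 → 10, wraps to 0, carry into field.
Longitude field A = 0; +1 → 1 = B.
The latitude characters are unchanged.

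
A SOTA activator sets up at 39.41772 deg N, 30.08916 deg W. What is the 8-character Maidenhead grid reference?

Offset from 180°W / 90°S: lon 149.91084°, lat 129.41772°.
Field: lon ⌊149.91084/20⌋ = 7 → H; lat ⌊129.41772/10⌋ = 12 → M.
Square: lon ⌊9.91084/2⌋ = 4; lat ⌊9.41772/1⌋ = 9.
Subsquare: lon ⌊1.91084/0.0833333⌋ = 22 → w; lat ⌊0.41772/0.0416667⌋ = 10 → k.
Extended square: lon ⌊0.07751/0.00833333⌋ = 9; lat ⌊0.00105/0.00416667⌋ = 0.

HM49wk90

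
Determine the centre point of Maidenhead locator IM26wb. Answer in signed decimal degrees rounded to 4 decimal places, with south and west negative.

Field I=8, M=12: +8·20° lon, +12·10° lat → SW at lon -20°, lat 30°.
Square 2, 6: +2·2° lon, +6·1° lat → SW at lon -16°, lat 36°.
Subsquare w=22, b=1: +22·0.0833333° lon, +1·0.0416667° lat → SW at lon -14.1667°, lat 36.0417°.
Cell spans 0.0833333° lon × 0.0416667° lat. Centre is SW corner plus half of each.
latitude 36.0625, longitude -14.1250.

36.0625, -14.1250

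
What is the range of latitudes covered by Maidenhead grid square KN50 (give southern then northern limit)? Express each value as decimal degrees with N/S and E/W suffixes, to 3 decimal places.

40.000° N, 41.000° N

Field K=10, N=13: +10·20° lon, +13·10° lat → SW at lon 20°, lat 40°.
Square 5, 0: +5·2° lon, +0·1° lat → SW at lon 30°, lat 40°.
Cell spans 2° lon × 1° lat.
south 40.000° N, north 41.000° N.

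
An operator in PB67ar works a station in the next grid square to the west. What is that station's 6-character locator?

Longitude subsquare a = 0; −1 → -1, wraps to 23 = x, carry into square.
Longitude square 6; −1 → 5.
The latitude characters are unchanged.

PB57xr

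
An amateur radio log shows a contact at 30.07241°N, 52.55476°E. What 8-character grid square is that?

Offset from 180°W / 90°S: lon 232.55476°, lat 120.07241°.
Field (20°×10°, letters A–R): lon ⌊232.55476/20⌋ = 11 → L; lat ⌊120.07241/10⌋ = 12 → M.
Square (2°×1°, digits 0–9): lon ⌊12.55476/2⌋ = 6; lat ⌊0.07241/1⌋ = 0.
Subsquare (5′×2.5′, letters a–x): lon ⌊0.55476/0.0833333⌋ = 6 → g; lat ⌊0.07241/0.0416667⌋ = 1 → b.
Extended square (30″×15″, digits 0–9): lon ⌊0.05476/0.00833333⌋ = 6; lat ⌊0.03074/0.00416667⌋ = 7.

LM60gb67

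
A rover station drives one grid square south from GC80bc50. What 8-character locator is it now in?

GC80bb59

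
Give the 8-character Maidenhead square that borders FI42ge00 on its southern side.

Latitude extended square 0; −1 → -1, wraps to 9, carry into subsquare.
Latitude subsquare e = 4; −1 → 3 = d.
The longitude characters are unchanged.

FI42gd09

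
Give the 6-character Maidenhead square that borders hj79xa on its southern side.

HJ78xx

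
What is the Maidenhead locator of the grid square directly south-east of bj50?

Longitude square 5; +1 → 6.
Latitude square 0; −1 → -1, wraps to 9, carry into field.
Latitude field J = 9; −1 → 8 = I.

BI69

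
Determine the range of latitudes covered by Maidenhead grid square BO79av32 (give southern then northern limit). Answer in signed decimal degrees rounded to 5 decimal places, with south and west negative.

Field B=1, O=14: +1·20° lon, +14·10° lat → SW at lon -160°, lat 50°.
Square 7, 9: +7·2° lon, +9·1° lat → SW at lon -146°, lat 59°.
Subsquare a=0, v=21: +0·0.0833333° lon, +21·0.0416667° lat → SW at lon -146°, lat 59.875°.
Extended square 3, 2: +3·0.00833333° lon, +2·0.00416667° lat → SW at lon -145.975°, lat 59.8833°.
Cell spans 0.00833333° lon × 0.00416667° lat.
south 59.88333, north 59.88750.

59.88333, 59.88750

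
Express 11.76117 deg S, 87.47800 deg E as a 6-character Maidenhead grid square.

NH38rf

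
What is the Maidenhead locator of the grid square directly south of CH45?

CH44

Latitude square 5; −1 → 4.
The longitude characters are unchanged.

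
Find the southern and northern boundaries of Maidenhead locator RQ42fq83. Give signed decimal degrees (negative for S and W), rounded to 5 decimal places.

Field R=17, Q=16: +17·20° lon, +16·10° lat → SW at lon 160°, lat 70°.
Square 4, 2: +4·2° lon, +2·1° lat → SW at lon 168°, lat 72°.
Subsquare f=5, q=16: +5·0.0833333° lon, +16·0.0416667° lat → SW at lon 168.417°, lat 72.6667°.
Extended square 8, 3: +8·0.00833333° lon, +3·0.00416667° lat → SW at lon 168.483°, lat 72.6792°.
Cell spans 0.00833333° lon × 0.00416667° lat.
south 72.67917, north 72.68333.

72.67917, 72.68333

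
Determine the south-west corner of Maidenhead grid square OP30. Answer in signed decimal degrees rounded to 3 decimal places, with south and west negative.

60.000, 106.000

Field O=14, P=15: +14·20° lon, +15·10° lat → SW at lon 100°, lat 60°.
Square 3, 0: +3·2° lon, +0·1° lat → SW at lon 106°, lat 60°.
latitude 60.000, longitude 106.000.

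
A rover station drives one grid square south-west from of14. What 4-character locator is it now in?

OF03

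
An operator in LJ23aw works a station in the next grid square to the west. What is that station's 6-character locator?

Longitude subsquare a = 0; −1 → -1, wraps to 23 = x, carry into square.
Longitude square 2; −1 → 1.
The latitude characters are unchanged.

LJ13xw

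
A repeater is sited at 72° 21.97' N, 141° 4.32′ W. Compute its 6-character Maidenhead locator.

BQ92li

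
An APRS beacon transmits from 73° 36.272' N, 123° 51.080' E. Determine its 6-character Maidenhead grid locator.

PQ13wo

Offset from 180°W / 90°S: lon 303.8513°, lat 163.6045°.
Field (20°×10°, letters A–R): lon ⌊303.8513/20⌋ = 15 → P; lat ⌊163.6045/10⌋ = 16 → Q.
Square (2°×1°, digits 0–9): lon ⌊3.8513/2⌋ = 1; lat ⌊3.6045/1⌋ = 3.
Subsquare (5′×2.5′, letters a–x): lon ⌊1.8513/0.0833333⌋ = 22 → w; lat ⌊0.6045/0.0416667⌋ = 14 → o.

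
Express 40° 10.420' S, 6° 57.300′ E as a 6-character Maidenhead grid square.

Add 180° to longitude and 90° to latitude: 186.9550, 49.8263.
Field: 186.9550/20 → 9 → J, 49.8263/10 → 4 → E; chars JE.
Square: 6.9550/2 → 3, 9.8263/1 → 9; chars 39.
Subsquare: 0.9550/0.0833333 → 11 → l, 0.8263/0.0416667 → 19 → t; chars lt.

JE39lt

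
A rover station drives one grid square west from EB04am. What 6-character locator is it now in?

DB94xm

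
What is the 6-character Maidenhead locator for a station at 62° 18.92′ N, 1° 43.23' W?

IP92dh

Add 180° to longitude and 90° to latitude: 178.2795, 152.3153.
Field: 178.2795/20 → 8 → I, 152.3153/10 → 15 → P; chars IP.
Square: 18.2795/2 → 9, 2.3153/1 → 2; chars 92.
Subsquare: 0.2795/0.0833333 → 3 → d, 0.3153/0.0416667 → 7 → h; chars dh.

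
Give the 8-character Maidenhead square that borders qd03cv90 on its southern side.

QD03cu99

Latitude extended square 0; −1 → -1, wraps to 9, carry into subsquare.
Latitude subsquare v = 21; −1 → 20 = u.
The longitude characters are unchanged.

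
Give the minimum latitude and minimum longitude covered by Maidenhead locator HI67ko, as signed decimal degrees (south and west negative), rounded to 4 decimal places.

-2.4167, -27.1667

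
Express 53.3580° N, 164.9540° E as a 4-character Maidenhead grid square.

Offset from 180°W / 90°S: lon 344.95°, lat 143.36°.
Field: lon ⌊344.95/20⌋ = 17 → R; lat ⌊143.36/10⌋ = 14 → O.
Square: lon ⌊4.95/2⌋ = 2; lat ⌊3.36/1⌋ = 3.

RO23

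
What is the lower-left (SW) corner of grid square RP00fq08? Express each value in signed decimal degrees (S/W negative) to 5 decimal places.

60.70000, 160.41667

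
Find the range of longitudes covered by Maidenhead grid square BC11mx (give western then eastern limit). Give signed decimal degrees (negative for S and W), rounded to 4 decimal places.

-157.0000, -156.9167

Field B=1, C=2: +1·20° lon, +2·10° lat → SW at lon -160°, lat -70°.
Square 1, 1: +1·2° lon, +1·1° lat → SW at lon -158°, lat -69°.
Subsquare m=12, x=23: +12·0.0833333° lon, +23·0.0416667° lat → SW at lon -157°, lat -68.0417°.
Cell spans 0.0833333° lon × 0.0416667° lat.
west -157.0000, east -156.9167.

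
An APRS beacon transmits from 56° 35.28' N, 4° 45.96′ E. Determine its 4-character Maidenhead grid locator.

Offset from 180°W / 90°S: lon 184.77°, lat 146.59°.
Field (20°×10°, letters A–R): lon ⌊184.77/20⌋ = 9 → J; lat ⌊146.59/10⌋ = 14 → O.
Square (2°×1°, digits 0–9): lon ⌊4.77/2⌋ = 2; lat ⌊6.59/1⌋ = 6.

JO26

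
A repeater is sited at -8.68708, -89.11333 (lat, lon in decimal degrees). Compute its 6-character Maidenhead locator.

EI51kh

Offset from 180°W / 90°S: lon 90.8867°, lat 81.3129°.
Field (20°×10°, letters A–R): 90.8867/20 → 4 → E, 81.3129/10 → 8 → I; chars EI.
Square (2°×1°, digits 0–9): 10.8867/2 → 5, 1.3129/1 → 1; chars 51.
Subsquare (5′×2.5′, letters a–x): 0.8867/0.0833333 → 10 → k, 0.3129/0.0416667 → 7 → h; chars kh.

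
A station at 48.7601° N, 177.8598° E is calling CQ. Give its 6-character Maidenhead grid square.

RN88ws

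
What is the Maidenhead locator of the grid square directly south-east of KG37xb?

Longitude subsquare x = 23; +1 → 24, wraps to 0 = a, carry into square.
Longitude square 3; +1 → 4.
Latitude subsquare b = 1; −1 → 0 = a.

KG47aa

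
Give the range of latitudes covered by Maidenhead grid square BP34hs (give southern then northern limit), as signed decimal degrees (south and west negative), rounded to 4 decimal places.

Field B=1, P=15: +1·20° lon, +15·10° lat → SW at lon -160°, lat 60°.
Square 3, 4: +3·2° lon, +4·1° lat → SW at lon -154°, lat 64°.
Subsquare h=7, s=18: +7·0.0833333° lon, +18·0.0416667° lat → SW at lon -153.417°, lat 64.75°.
Cell spans 0.0833333° lon × 0.0416667° lat.
south 64.7500, north 64.7917.

64.7500, 64.7917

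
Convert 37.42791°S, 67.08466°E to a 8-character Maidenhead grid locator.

Offset from 180°W / 90°S: lon 247.08466°, lat 52.57209°.
Field (20°×10°, letters A–R): 247.08466/20 → 12 → M, 52.57209/10 → 5 → F; chars MF.
Square (2°×1°, digits 0–9): 7.08466/2 → 3, 2.57209/1 → 2; chars 32.
Subsquare (5′×2.5′, letters a–x): 1.08466/0.0833333 → 13 → n, 0.57209/0.0416667 → 13 → n; chars nn.
Extended square (30″×15″, digits 0–9): 0.00133/0.00833333 → 0, 0.03042/0.00416667 → 7; chars 07.

MF32nn07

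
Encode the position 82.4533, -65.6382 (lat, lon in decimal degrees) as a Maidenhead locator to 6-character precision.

FR72ek

Shift to the Maidenhead origin (180°W, 90°S): lon 114.3618, lat 172.4533.
Field: lon ⌊114.3618/20⌋ = 5 → F; lat ⌊172.4533/10⌋ = 17 → R.
Square: lon ⌊14.3618/2⌋ = 7; lat ⌊2.4533/1⌋ = 2.
Subsquare: lon ⌊0.3618/0.0833333⌋ = 4 → e; lat ⌊0.4533/0.0416667⌋ = 10 → k.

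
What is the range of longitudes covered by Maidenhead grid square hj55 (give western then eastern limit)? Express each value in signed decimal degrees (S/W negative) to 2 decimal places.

-30.00, -28.00

Field H=7, J=9: +7·20° lon, +9·10° lat → SW at lon -40°, lat 0°.
Square 5, 5: +5·2° lon, +5·1° lat → SW at lon -30°, lat 5°.
Cell spans 2° lon × 1° lat.
west -30.00, east -28.00.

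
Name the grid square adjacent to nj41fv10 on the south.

Latitude extended square 0; −1 → -1, wraps to 9, carry into subsquare.
Latitude subsquare v = 21; −1 → 20 = u.
The longitude characters are unchanged.

NJ41fu19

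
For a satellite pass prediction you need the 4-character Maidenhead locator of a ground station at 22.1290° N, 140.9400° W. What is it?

Offset from 180°W / 90°S: lon 39.06°, lat 112.13°.
Field (20°×10°, letters A–R): 39.06/20 → 1 → B, 112.13/10 → 11 → L; chars BL.
Square (2°×1°, digits 0–9): 19.06/2 → 9, 2.13/1 → 2; chars 92.

BL92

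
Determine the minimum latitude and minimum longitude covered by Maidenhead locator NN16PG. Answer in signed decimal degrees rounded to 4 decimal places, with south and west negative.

Field N=13, N=13: +13·20° lon, +13·10° lat → SW at lon 80°, lat 40°.
Square 1, 6: +1·2° lon, +6·1° lat → SW at lon 82°, lat 46°.
Subsquare p=15, g=6: +15·0.0833333° lon, +6·0.0416667° lat → SW at lon 83.25°, lat 46.25°.
latitude 46.2500, longitude 83.2500.

46.2500, 83.2500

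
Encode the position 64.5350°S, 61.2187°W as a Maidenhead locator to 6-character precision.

FC95jl

Shift to the Maidenhead origin (180°W, 90°S): lon 118.7813, lat 25.4650.
Field (20°×10°, letters A–R): lon ⌊118.7813/20⌋ = 5 → F; lat ⌊25.4650/10⌋ = 2 → C.
Square (2°×1°, digits 0–9): lon ⌊18.7813/2⌋ = 9; lat ⌊5.4650/1⌋ = 5.
Subsquare (5′×2.5′, letters a–x): lon ⌊0.7813/0.0833333⌋ = 9 → j; lat ⌊0.4650/0.0416667⌋ = 11 → l.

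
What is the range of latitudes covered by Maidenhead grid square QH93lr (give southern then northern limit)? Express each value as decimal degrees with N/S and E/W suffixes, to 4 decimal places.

Field Q=16, H=7: +16·20° lon, +7·10° lat → SW at lon 140°, lat -20°.
Square 9, 3: +9·2° lon, +3·1° lat → SW at lon 158°, lat -17°.
Subsquare l=11, r=17: +11·0.0833333° lon, +17·0.0416667° lat → SW at lon 158.917°, lat -16.2917°.
Cell spans 0.0833333° lon × 0.0416667° lat.
south 16.2917° S, north 16.2500° S.

16.2917° S, 16.2500° S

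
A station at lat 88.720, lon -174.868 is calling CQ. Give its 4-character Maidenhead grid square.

AR28

Add 180° to longitude and 90° to latitude: 5.13, 178.72.
Field: 5.13/20 → 0 → A, 178.72/10 → 17 → R; chars AR.
Square: 5.13/2 → 2, 8.72/1 → 8; chars 28.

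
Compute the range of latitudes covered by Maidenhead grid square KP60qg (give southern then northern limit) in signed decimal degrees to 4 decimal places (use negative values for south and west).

60.2500, 60.2917

Field K=10, P=15: +10·20° lon, +15·10° lat → SW at lon 20°, lat 60°.
Square 6, 0: +6·2° lon, +0·1° lat → SW at lon 32°, lat 60°.
Subsquare q=16, g=6: +16·0.0833333° lon, +6·0.0416667° lat → SW at lon 33.3333°, lat 60.25°.
Cell spans 0.0833333° lon × 0.0416667° lat.
south 60.2500, north 60.2917.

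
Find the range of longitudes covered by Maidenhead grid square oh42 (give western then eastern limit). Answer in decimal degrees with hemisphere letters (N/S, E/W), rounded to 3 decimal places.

108.000° E, 110.000° E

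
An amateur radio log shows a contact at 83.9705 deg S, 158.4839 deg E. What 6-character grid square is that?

QA96fa

Shift to the Maidenhead origin (180°W, 90°S): lon 338.4839, lat 6.0295.
Field: lon ⌊338.4839/20⌋ = 16 → Q; lat ⌊6.0295/10⌋ = 0 → A.
Square: lon ⌊18.4839/2⌋ = 9; lat ⌊6.0295/1⌋ = 6.
Subsquare: lon ⌊0.4839/0.0833333⌋ = 5 → f; lat ⌊0.0295/0.0416667⌋ = 0 → a.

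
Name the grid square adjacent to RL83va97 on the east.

Longitude extended square 9; +1 → 10, wraps to 0, carry into subsquare.
Longitude subsquare v = 21; +1 → 22 = w.
The latitude characters are unchanged.

RL83wa07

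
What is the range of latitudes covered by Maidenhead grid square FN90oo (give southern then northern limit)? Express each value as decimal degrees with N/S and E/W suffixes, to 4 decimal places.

Field F=5, N=13: +5·20° lon, +13·10° lat → SW at lon -80°, lat 40°.
Square 9, 0: +9·2° lon, +0·1° lat → SW at lon -62°, lat 40°.
Subsquare o=14, o=14: +14·0.0833333° lon, +14·0.0416667° lat → SW at lon -60.8333°, lat 40.5833°.
Cell spans 0.0833333° lon × 0.0416667° lat.
south 40.5833° N, north 40.6250° N.

40.5833° N, 40.6250° N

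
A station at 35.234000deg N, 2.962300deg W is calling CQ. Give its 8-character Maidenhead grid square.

Shift to the Maidenhead origin (180°W, 90°S): lon 177.03770, lat 125.23400.
Field: 177.03770/20 → 8 → I, 125.23400/10 → 12 → M; chars IM.
Square: 17.03770/2 → 8, 5.23400/1 → 5; chars 85.
Subsquare: 1.03770/0.0833333 → 12 → m, 0.23400/0.0416667 → 5 → f; chars mf.
Extended square: 0.03770/0.00833333 → 4, 0.02567/0.00416667 → 6; chars 46.

IM85mf46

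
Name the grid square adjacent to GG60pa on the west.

GG60oa

Longitude subsquare p = 15; −1 → 14 = o.
The latitude characters are unchanged.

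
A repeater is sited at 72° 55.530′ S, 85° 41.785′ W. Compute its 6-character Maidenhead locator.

EB77db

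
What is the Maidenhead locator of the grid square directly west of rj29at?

Longitude subsquare a = 0; −1 → -1, wraps to 23 = x, carry into square.
Longitude square 2; −1 → 1.
The latitude characters are unchanged.

RJ19xt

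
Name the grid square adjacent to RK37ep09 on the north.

RK37eq00

Latitude extended square 9; +1 → 10, wraps to 0, carry into subsquare.
Latitude subsquare p = 15; +1 → 16 = q.
The longitude characters are unchanged.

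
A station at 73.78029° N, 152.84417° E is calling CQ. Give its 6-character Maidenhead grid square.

Add 180° to longitude and 90° to latitude: 332.8442, 163.7803.
Field: lon ⌊332.8442/20⌋ = 16 → Q; lat ⌊163.7803/10⌋ = 16 → Q.
Square: lon ⌊12.8442/2⌋ = 6; lat ⌊3.7803/1⌋ = 3.
Subsquare: lon ⌊0.8442/0.0833333⌋ = 10 → k; lat ⌊0.7803/0.0416667⌋ = 18 → s.

QQ63ks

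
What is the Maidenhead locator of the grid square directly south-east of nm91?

OM00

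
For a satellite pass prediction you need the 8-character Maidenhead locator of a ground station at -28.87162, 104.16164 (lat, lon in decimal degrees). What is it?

OG21bd90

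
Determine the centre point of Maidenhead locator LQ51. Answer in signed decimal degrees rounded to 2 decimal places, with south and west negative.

Field L=11, Q=16: +11·20° lon, +16·10° lat → SW at lon 40°, lat 70°.
Square 5, 1: +5·2° lon, +1·1° lat → SW at lon 50°, lat 71°.
Cell spans 2° lon × 1° lat. Centre is SW corner plus half of each.
latitude 71.50, longitude 51.00.

71.50, 51.00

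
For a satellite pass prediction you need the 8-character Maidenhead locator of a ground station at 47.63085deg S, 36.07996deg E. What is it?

Shift to the Maidenhead origin (180°W, 90°S): lon 216.07996, lat 42.36915.
Field: lon ⌊216.07996/20⌋ = 10 → K; lat ⌊42.36915/10⌋ = 4 → E.
Square: lon ⌊16.07996/2⌋ = 8; lat ⌊2.36915/1⌋ = 2.
Subsquare: lon ⌊0.07996/0.0833333⌋ = 0 → a; lat ⌊0.36915/0.0416667⌋ = 8 → i.
Extended square: lon ⌊0.07996/0.00833333⌋ = 9; lat ⌊0.03582/0.00416667⌋ = 8.

KE82ai98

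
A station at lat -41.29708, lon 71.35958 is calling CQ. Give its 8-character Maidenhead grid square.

ME58qq38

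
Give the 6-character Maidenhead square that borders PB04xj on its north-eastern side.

Longitude subsquare x = 23; +1 → 24, wraps to 0 = a, carry into square.
Longitude square 0; +1 → 1.
Latitude subsquare j = 9; +1 → 10 = k.

PB14ak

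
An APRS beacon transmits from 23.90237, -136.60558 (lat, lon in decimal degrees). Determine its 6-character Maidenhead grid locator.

Shift to the Maidenhead origin (180°W, 90°S): lon 43.3944, lat 113.9024.
Field: 43.3944/20 → 2 → C, 113.9024/10 → 11 → L; chars CL.
Square: 3.3944/2 → 1, 3.9024/1 → 3; chars 13.
Subsquare: 1.3944/0.0833333 → 16 → q, 0.9024/0.0416667 → 21 → v; chars qv.

CL13qv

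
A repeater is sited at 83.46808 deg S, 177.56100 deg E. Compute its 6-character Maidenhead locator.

Shift to the Maidenhead origin (180°W, 90°S): lon 357.5610, lat 6.5319.
Field: lon ⌊357.5610/20⌋ = 17 → R; lat ⌊6.5319/10⌋ = 0 → A.
Square: lon ⌊17.5610/2⌋ = 8; lat ⌊6.5319/1⌋ = 6.
Subsquare: lon ⌊1.5610/0.0833333⌋ = 18 → s; lat ⌊0.5319/0.0416667⌋ = 12 → m.

RA86sm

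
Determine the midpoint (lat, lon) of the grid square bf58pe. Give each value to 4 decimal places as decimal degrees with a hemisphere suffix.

31.8125° S, 148.7083° W

Field B=1, F=5: +1·20° lon, +5·10° lat → SW at lon -160°, lat -40°.
Square 5, 8: +5·2° lon, +8·1° lat → SW at lon -150°, lat -32°.
Subsquare p=15, e=4: +15·0.0833333° lon, +4·0.0416667° lat → SW at lon -148.75°, lat -31.8333°.
Cell spans 0.0833333° lon × 0.0416667° lat. Centre is SW corner plus half of each.
latitude 31.8125° S, longitude 148.7083° W.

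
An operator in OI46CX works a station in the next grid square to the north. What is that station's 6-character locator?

Latitude subsquare x = 23; +1 → 24, wraps to 0 = a, carry into square.
Latitude square 6; +1 → 7.
The longitude characters are unchanged.

OI47ca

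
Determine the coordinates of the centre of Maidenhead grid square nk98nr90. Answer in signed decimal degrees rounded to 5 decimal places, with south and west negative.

18.71042, 99.16250

Field N=13, K=10: +13·20° lon, +10·10° lat → SW at lon 80°, lat 10°.
Square 9, 8: +9·2° lon, +8·1° lat → SW at lon 98°, lat 18°.
Subsquare n=13, r=17: +13·0.0833333° lon, +17·0.0416667° lat → SW at lon 99.0833°, lat 18.7083°.
Extended square 9, 0: +9·0.00833333° lon, +0·0.00416667° lat → SW at lon 99.1583°, lat 18.7083°.
Cell spans 0.00833333° lon × 0.00416667° lat. Centre is SW corner plus half of each.
latitude 18.71042, longitude 99.16250.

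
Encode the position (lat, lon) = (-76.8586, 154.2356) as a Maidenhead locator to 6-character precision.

Shift to the Maidenhead origin (180°W, 90°S): lon 334.2356, lat 13.1414.
Field: 334.2356/20 → 16 → Q, 13.1414/10 → 1 → B; chars QB.
Square: 14.2356/2 → 7, 3.1414/1 → 3; chars 73.
Subsquare: 0.2356/0.0833333 → 2 → c, 0.1414/0.0416667 → 3 → d; chars cd.

QB73cd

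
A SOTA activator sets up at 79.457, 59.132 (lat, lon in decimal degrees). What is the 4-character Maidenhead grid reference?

Offset from 180°W / 90°S: lon 239.13°, lat 169.46°.
Field: 239.13/20 → 11 → L, 169.46/10 → 16 → Q; chars LQ.
Square: 19.13/2 → 9, 9.46/1 → 9; chars 99.

LQ99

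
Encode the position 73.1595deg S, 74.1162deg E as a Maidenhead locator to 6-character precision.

Offset from 180°W / 90°S: lon 254.1162°, lat 16.8405°.
Field: lon ⌊254.1162/20⌋ = 12 → M; lat ⌊16.8405/10⌋ = 1 → B.
Square: lon ⌊14.1162/2⌋ = 7; lat ⌊6.8405/1⌋ = 6.
Subsquare: lon ⌊0.1162/0.0833333⌋ = 1 → b; lat ⌊0.8405/0.0416667⌋ = 20 → u.

MB76bu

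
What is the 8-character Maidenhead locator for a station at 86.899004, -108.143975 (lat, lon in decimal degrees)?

DR56wv25

Add 180° to longitude and 90° to latitude: 71.85603, 176.89900.
Field (20°×10°, letters A–R): lon ⌊71.85603/20⌋ = 3 → D; lat ⌊176.89900/10⌋ = 17 → R.
Square (2°×1°, digits 0–9): lon ⌊11.85603/2⌋ = 5; lat ⌊6.89900/1⌋ = 6.
Subsquare (5′×2.5′, letters a–x): lon ⌊1.85603/0.0833333⌋ = 22 → w; lat ⌊0.89900/0.0416667⌋ = 21 → v.
Extended square (30″×15″, digits 0–9): lon ⌊0.02269/0.00833333⌋ = 2; lat ⌊0.02400/0.00416667⌋ = 5.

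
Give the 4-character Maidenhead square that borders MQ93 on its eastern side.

Longitude square 9; +1 → 10, wraps to 0, carry into field.
Longitude field M = 12; +1 → 13 = N.
The latitude characters are unchanged.

NQ03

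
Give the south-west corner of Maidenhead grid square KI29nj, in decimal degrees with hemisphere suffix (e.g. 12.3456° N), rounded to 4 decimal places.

0.6250° S, 25.0833° E

Field K=10, I=8: +10·20° lon, +8·10° lat → SW at lon 20°, lat -10°.
Square 2, 9: +2·2° lon, +9·1° lat → SW at lon 24°, lat -1°.
Subsquare n=13, j=9: +13·0.0833333° lon, +9·0.0416667° lat → SW at lon 25.0833°, lat -0.625°.
latitude 0.6250° S, longitude 25.0833° E.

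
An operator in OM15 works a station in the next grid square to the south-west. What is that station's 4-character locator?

OM04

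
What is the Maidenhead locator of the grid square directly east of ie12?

Longitude square 1; +1 → 2.
The latitude characters are unchanged.

IE22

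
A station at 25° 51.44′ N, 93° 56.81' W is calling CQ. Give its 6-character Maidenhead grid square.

EL35au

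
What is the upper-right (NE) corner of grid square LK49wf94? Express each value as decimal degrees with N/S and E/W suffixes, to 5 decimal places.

19.22917° N, 49.91667° E

Field L=11, K=10: +11·20° lon, +10·10° lat → SW at lon 40°, lat 10°.
Square 4, 9: +4·2° lon, +9·1° lat → SW at lon 48°, lat 19°.
Subsquare w=22, f=5: +22·0.0833333° lon, +5·0.0416667° lat → SW at lon 49.8333°, lat 19.2083°.
Extended square 9, 4: +9·0.00833333° lon, +4·0.00416667° lat → SW at lon 49.9083°, lat 19.225°.
Cell spans 0.00833333° lon × 0.00416667° lat. NE corner is SW corner plus one full cell.
latitude 19.22917° N, longitude 49.91667° E.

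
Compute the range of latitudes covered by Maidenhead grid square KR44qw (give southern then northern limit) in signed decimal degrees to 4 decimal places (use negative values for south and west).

84.9167, 84.9583

Field K=10, R=17: +10·20° lon, +17·10° lat → SW at lon 20°, lat 80°.
Square 4, 4: +4·2° lon, +4·1° lat → SW at lon 28°, lat 84°.
Subsquare q=16, w=22: +16·0.0833333° lon, +22·0.0416667° lat → SW at lon 29.3333°, lat 84.9167°.
Cell spans 0.0833333° lon × 0.0416667° lat.
south 84.9167, north 84.9583.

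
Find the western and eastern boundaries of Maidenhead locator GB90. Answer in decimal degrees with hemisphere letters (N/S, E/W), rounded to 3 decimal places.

Field G=6, B=1: +6·20° lon, +1·10° lat → SW at lon -60°, lat -80°.
Square 9, 0: +9·2° lon, +0·1° lat → SW at lon -42°, lat -80°.
Cell spans 2° lon × 1° lat.
west 42.000° W, east 40.000° W.

42.000° W, 40.000° W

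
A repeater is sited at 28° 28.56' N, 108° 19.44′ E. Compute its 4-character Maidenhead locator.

Offset from 180°W / 90°S: lon 288.32°, lat 118.48°.
Field: lon ⌊288.32/20⌋ = 14 → O; lat ⌊118.48/10⌋ = 11 → L.
Square: lon ⌊8.32/2⌋ = 4; lat ⌊8.48/1⌋ = 8.

OL48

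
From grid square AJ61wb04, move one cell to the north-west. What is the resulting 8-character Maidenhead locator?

AJ61vb95

Longitude extended square 0; −1 → -1, wraps to 9, carry into subsquare.
Longitude subsquare w = 22; −1 → 21 = v.
Latitude extended square 4; +1 → 5.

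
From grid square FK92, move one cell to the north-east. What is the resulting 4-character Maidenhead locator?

GK03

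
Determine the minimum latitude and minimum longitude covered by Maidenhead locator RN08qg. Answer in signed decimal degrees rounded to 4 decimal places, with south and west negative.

Field R=17, N=13: +17·20° lon, +13·10° lat → SW at lon 160°, lat 40°.
Square 0, 8: +0·2° lon, +8·1° lat → SW at lon 160°, lat 48°.
Subsquare q=16, g=6: +16·0.0833333° lon, +6·0.0416667° lat → SW at lon 161.333°, lat 48.25°.
latitude 48.2500, longitude 161.3333.

48.2500, 161.3333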